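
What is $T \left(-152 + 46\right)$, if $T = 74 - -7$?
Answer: $-8586$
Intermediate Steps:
$T = 81$ ($T = 74 + 7 = 81$)
$T \left(-152 + 46\right) = 81 \left(-152 + 46\right) = 81 \left(-106\right) = -8586$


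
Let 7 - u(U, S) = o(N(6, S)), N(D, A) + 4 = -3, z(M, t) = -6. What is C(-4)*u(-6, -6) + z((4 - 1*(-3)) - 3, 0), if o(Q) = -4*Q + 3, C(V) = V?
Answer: 90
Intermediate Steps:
N(D, A) = -7 (N(D, A) = -4 - 3 = -7)
o(Q) = 3 - 4*Q
u(U, S) = -24 (u(U, S) = 7 - (3 - 4*(-7)) = 7 - (3 + 28) = 7 - 1*31 = 7 - 31 = -24)
C(-4)*u(-6, -6) + z((4 - 1*(-3)) - 3, 0) = -4*(-24) - 6 = 96 - 6 = 90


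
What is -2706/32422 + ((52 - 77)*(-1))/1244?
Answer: -1277857/20166484 ≈ -0.063365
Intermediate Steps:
-2706/32422 + ((52 - 77)*(-1))/1244 = -2706*1/32422 - 25*(-1)*(1/1244) = -1353/16211 + 25*(1/1244) = -1353/16211 + 25/1244 = -1277857/20166484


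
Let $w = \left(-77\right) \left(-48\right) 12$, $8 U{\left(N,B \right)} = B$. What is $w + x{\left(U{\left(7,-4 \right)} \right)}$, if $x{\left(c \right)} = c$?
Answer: $\frac{88703}{2} \approx 44352.0$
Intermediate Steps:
$U{\left(N,B \right)} = \frac{B}{8}$
$w = 44352$ ($w = 3696 \cdot 12 = 44352$)
$w + x{\left(U{\left(7,-4 \right)} \right)} = 44352 + \frac{1}{8} \left(-4\right) = 44352 - \frac{1}{2} = \frac{88703}{2}$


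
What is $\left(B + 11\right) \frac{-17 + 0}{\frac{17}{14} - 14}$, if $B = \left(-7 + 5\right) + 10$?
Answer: $\frac{4522}{179} \approx 25.263$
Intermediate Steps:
$B = 8$ ($B = -2 + 10 = 8$)
$\left(B + 11\right) \frac{-17 + 0}{\frac{17}{14} - 14} = \left(8 + 11\right) \frac{-17 + 0}{\frac{17}{14} - 14} = 19 \left(- \frac{17}{17 \cdot \frac{1}{14} - 14}\right) = 19 \left(- \frac{17}{\frac{17}{14} - 14}\right) = 19 \left(- \frac{17}{- \frac{179}{14}}\right) = 19 \left(\left(-17\right) \left(- \frac{14}{179}\right)\right) = 19 \cdot \frac{238}{179} = \frac{4522}{179}$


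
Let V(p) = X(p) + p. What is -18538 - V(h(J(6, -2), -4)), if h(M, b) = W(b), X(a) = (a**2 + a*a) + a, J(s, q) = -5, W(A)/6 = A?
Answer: -19642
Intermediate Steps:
W(A) = 6*A
X(a) = a + 2*a**2 (X(a) = (a**2 + a**2) + a = 2*a**2 + a = a + 2*a**2)
h(M, b) = 6*b
V(p) = p + p*(1 + 2*p) (V(p) = p*(1 + 2*p) + p = p + p*(1 + 2*p))
-18538 - V(h(J(6, -2), -4)) = -18538 - 2*6*(-4)*(1 + 6*(-4)) = -18538 - 2*(-24)*(1 - 24) = -18538 - 2*(-24)*(-23) = -18538 - 1*1104 = -18538 - 1104 = -19642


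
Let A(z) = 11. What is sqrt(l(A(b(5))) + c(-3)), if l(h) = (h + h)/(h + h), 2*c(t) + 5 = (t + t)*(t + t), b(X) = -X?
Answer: sqrt(66)/2 ≈ 4.0620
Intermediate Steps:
c(t) = -5/2 + 2*t**2 (c(t) = -5/2 + ((t + t)*(t + t))/2 = -5/2 + ((2*t)*(2*t))/2 = -5/2 + (4*t**2)/2 = -5/2 + 2*t**2)
l(h) = 1 (l(h) = (2*h)/((2*h)) = (2*h)*(1/(2*h)) = 1)
sqrt(l(A(b(5))) + c(-3)) = sqrt(1 + (-5/2 + 2*(-3)**2)) = sqrt(1 + (-5/2 + 2*9)) = sqrt(1 + (-5/2 + 18)) = sqrt(1 + 31/2) = sqrt(33/2) = sqrt(66)/2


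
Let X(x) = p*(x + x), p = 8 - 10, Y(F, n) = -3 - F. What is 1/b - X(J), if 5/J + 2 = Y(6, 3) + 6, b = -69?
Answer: -277/69 ≈ -4.0145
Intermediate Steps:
p = -2
J = -1 (J = 5/(-2 + ((-3 - 1*6) + 6)) = 5/(-2 + ((-3 - 6) + 6)) = 5/(-2 + (-9 + 6)) = 5/(-2 - 3) = 5/(-5) = 5*(-1/5) = -1)
X(x) = -4*x (X(x) = -2*(x + x) = -4*x)
1/b - X(J) = 1/(-69) - (-4)*(-1) = -1/69 - 1*4 = -1/69 - 4 = -277/69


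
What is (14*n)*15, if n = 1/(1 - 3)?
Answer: -105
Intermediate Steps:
n = -½ (n = 1/(-2) = -½ ≈ -0.50000)
(14*n)*15 = (14*(-½))*15 = -7*15 = -105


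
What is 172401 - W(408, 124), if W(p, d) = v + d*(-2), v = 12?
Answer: 172637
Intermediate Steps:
W(p, d) = 12 - 2*d (W(p, d) = 12 + d*(-2) = 12 - 2*d)
172401 - W(408, 124) = 172401 - (12 - 2*124) = 172401 - (12 - 248) = 172401 - 1*(-236) = 172401 + 236 = 172637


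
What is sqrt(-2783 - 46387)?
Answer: I*sqrt(49170) ≈ 221.74*I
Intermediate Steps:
sqrt(-2783 - 46387) = sqrt(-49170) = I*sqrt(49170)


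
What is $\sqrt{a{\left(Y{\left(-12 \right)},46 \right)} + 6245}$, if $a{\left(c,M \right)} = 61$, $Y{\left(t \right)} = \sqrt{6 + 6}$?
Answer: $\sqrt{6306} \approx 79.41$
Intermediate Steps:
$Y{\left(t \right)} = 2 \sqrt{3}$ ($Y{\left(t \right)} = \sqrt{12} = 2 \sqrt{3}$)
$\sqrt{a{\left(Y{\left(-12 \right)},46 \right)} + 6245} = \sqrt{61 + 6245} = \sqrt{6306}$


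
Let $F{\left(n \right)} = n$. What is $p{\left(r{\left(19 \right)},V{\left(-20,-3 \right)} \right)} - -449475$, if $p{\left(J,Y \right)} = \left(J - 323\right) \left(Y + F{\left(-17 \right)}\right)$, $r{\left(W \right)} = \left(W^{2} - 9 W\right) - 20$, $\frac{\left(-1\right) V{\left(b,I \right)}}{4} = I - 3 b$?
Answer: $486960$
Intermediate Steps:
$V{\left(b,I \right)} = - 4 I + 12 b$ ($V{\left(b,I \right)} = - 4 \left(I - 3 b\right) = - 4 I + 12 b$)
$r{\left(W \right)} = -20 + W^{2} - 9 W$
$p{\left(J,Y \right)} = \left(-323 + J\right) \left(-17 + Y\right)$ ($p{\left(J,Y \right)} = \left(J - 323\right) \left(Y - 17\right) = \left(-323 + J\right) \left(-17 + Y\right)$)
$p{\left(r{\left(19 \right)},V{\left(-20,-3 \right)} \right)} - -449475 = \left(5491 - 323 \left(\left(-4\right) \left(-3\right) + 12 \left(-20\right)\right) - 17 \left(-20 + 19^{2} - 171\right) + \left(-20 + 19^{2} - 171\right) \left(\left(-4\right) \left(-3\right) + 12 \left(-20\right)\right)\right) - -449475 = \left(5491 - 323 \left(12 - 240\right) - 17 \left(-20 + 361 - 171\right) + \left(-20 + 361 - 171\right) \left(12 - 240\right)\right) + 449475 = \left(5491 - -73644 - 2890 + 170 \left(-228\right)\right) + 449475 = \left(5491 + 73644 - 2890 - 38760\right) + 449475 = 37485 + 449475 = 486960$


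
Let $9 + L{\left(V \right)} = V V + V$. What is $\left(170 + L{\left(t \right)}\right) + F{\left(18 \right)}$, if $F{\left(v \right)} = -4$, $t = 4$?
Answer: $177$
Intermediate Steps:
$L{\left(V \right)} = -9 + V + V^{2}$ ($L{\left(V \right)} = -9 + \left(V V + V\right) = -9 + \left(V^{2} + V\right) = -9 + \left(V + V^{2}\right) = -9 + V + V^{2}$)
$\left(170 + L{\left(t \right)}\right) + F{\left(18 \right)} = \left(170 + \left(-9 + 4 + 4^{2}\right)\right) - 4 = \left(170 + \left(-9 + 4 + 16\right)\right) - 4 = \left(170 + 11\right) - 4 = 181 - 4 = 177$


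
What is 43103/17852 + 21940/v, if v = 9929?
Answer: 819642567/177252508 ≈ 4.6242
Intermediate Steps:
43103/17852 + 21940/v = 43103/17852 + 21940/9929 = 819642567/177252508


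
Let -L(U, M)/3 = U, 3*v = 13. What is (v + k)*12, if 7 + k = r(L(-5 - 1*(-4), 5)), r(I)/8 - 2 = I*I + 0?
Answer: 1024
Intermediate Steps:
v = 13/3 (v = (⅓)*13 = 13/3 ≈ 4.3333)
L(U, M) = -3*U
r(I) = 16 + 8*I² (r(I) = 16 + 8*(I*I + 0) = 16 + 8*(I² + 0) = 16 + 8*I²)
k = 81 (k = -7 + (16 + 8*(-3*(-5 - 1*(-4)))²) = -7 + (16 + 8*(-3*(-5 + 4))²) = -7 + (16 + 8*(-3*(-1))²) = -7 + (16 + 8*3²) = -7 + (16 + 8*9) = -7 + (16 + 72) = -7 + 88 = 81)
(v + k)*12 = (13/3 + 81)*12 = (256/3)*12 = 1024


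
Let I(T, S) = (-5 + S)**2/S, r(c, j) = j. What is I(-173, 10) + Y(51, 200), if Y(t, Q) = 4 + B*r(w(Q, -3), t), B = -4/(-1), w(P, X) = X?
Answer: 421/2 ≈ 210.50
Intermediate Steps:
I(T, S) = (-5 + S)**2/S
B = 4 (B = -4*(-1) = 4)
Y(t, Q) = 4 + 4*t
I(-173, 10) + Y(51, 200) = (-5 + 10)**2/10 + (4 + 4*51) = (1/10)*5**2 + (4 + 204) = (1/10)*25 + 208 = 5/2 + 208 = 421/2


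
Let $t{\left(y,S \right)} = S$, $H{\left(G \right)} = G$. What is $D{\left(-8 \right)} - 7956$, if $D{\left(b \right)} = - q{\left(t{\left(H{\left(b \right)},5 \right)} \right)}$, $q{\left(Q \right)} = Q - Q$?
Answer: $-7956$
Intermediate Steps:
$q{\left(Q \right)} = 0$
$D{\left(b \right)} = 0$ ($D{\left(b \right)} = \left(-1\right) 0 = 0$)
$D{\left(-8 \right)} - 7956 = 0 - 7956 = -7956$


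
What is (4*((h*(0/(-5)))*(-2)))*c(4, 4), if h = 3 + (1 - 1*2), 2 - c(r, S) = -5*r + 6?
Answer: 0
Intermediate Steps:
c(r, S) = -4 + 5*r (c(r, S) = 2 - (-5*r + 6) = 2 - (6 - 5*r) = 2 + (-6 + 5*r) = -4 + 5*r)
h = 2 (h = 3 + (1 - 2) = 3 - 1 = 2)
(4*((h*(0/(-5)))*(-2)))*c(4, 4) = (4*((2*(0/(-5)))*(-2)))*(-4 + 5*4) = (4*((2*(0*(-⅕)))*(-2)))*(-4 + 20) = (4*((2*0)*(-2)))*16 = (4*(0*(-2)))*16 = (4*0)*16 = 0*16 = 0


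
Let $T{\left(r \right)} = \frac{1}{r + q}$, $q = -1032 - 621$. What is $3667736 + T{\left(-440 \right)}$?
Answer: $\frac{7676571447}{2093} \approx 3.6677 \cdot 10^{6}$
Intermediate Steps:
$q = -1653$
$T{\left(r \right)} = \frac{1}{-1653 + r}$ ($T{\left(r \right)} = \frac{1}{r - 1653} = \frac{1}{-1653 + r}$)
$3667736 + T{\left(-440 \right)} = 3667736 + \frac{1}{-1653 - 440} = 3667736 + \frac{1}{-2093} = 3667736 - \frac{1}{2093} = \frac{7676571447}{2093}$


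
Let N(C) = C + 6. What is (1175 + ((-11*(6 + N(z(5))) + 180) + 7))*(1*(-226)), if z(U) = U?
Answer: -265550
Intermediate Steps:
N(C) = 6 + C
(1175 + ((-11*(6 + N(z(5))) + 180) + 7))*(1*(-226)) = (1175 + ((-11*(6 + (6 + 5)) + 180) + 7))*(1*(-226)) = (1175 + ((-11*(6 + 11) + 180) + 7))*(-226) = (1175 + ((-11*17 + 180) + 7))*(-226) = (1175 + ((-187 + 180) + 7))*(-226) = (1175 + (-7 + 7))*(-226) = (1175 + 0)*(-226) = 1175*(-226) = -265550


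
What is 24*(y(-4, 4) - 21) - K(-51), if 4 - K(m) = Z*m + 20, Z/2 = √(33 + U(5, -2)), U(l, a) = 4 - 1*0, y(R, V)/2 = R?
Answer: -680 - 102*√37 ≈ -1300.4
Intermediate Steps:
y(R, V) = 2*R
U(l, a) = 4 (U(l, a) = 4 + 0 = 4)
Z = 2*√37 (Z = 2*√(33 + 4) = 2*√37 ≈ 12.166)
K(m) = -16 - 2*m*√37 (K(m) = 4 - ((2*√37)*m + 20) = 4 - (2*m*√37 + 20) = 4 - (20 + 2*m*√37) = 4 + (-20 - 2*m*√37) = -16 - 2*m*√37)
24*(y(-4, 4) - 21) - K(-51) = 24*(2*(-4) - 21) - (-16 - 2*(-51)*√37) = 24*(-8 - 21) - (-16 + 102*√37) = 24*(-29) + (16 - 102*√37) = -696 + (16 - 102*√37) = -680 - 102*√37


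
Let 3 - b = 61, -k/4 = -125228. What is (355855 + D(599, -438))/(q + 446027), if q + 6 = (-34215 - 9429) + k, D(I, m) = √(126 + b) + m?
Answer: 355417/903289 + 2*√17/903289 ≈ 0.39348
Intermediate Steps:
k = 500912 (k = -4*(-125228) = 500912)
b = -58 (b = 3 - 1*61 = 3 - 61 = -58)
D(I, m) = m + 2*√17 (D(I, m) = √(126 - 58) + m = √68 + m = 2*√17 + m = m + 2*√17)
q = 457262 (q = -6 + ((-34215 - 9429) + 500912) = -6 + (-43644 + 500912) = -6 + 457268 = 457262)
(355855 + D(599, -438))/(q + 446027) = (355855 + (-438 + 2*√17))/(457262 + 446027) = (355417 + 2*√17)/903289 = (355417 + 2*√17)*(1/903289) = 355417/903289 + 2*√17/903289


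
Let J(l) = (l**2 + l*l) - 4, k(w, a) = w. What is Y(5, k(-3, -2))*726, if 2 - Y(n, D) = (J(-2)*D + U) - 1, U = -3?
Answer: 13068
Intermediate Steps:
J(l) = -4 + 2*l**2 (J(l) = (l**2 + l**2) - 4 = 2*l**2 - 4 = -4 + 2*l**2)
Y(n, D) = 6 - 4*D (Y(n, D) = 2 - (((-4 + 2*(-2)**2)*D - 3) - 1) = 2 - (((-4 + 2*4)*D - 3) - 1) = 2 - (((-4 + 8)*D - 3) - 1) = 2 - ((4*D - 3) - 1) = 2 - ((-3 + 4*D) - 1) = 2 - (-4 + 4*D) = 2 + (4 - 4*D) = 6 - 4*D)
Y(5, k(-3, -2))*726 = (6 - 4*(-3))*726 = (6 + 12)*726 = 18*726 = 13068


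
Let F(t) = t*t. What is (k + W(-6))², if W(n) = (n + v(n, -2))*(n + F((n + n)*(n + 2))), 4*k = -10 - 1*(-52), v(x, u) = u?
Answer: 1350342009/4 ≈ 3.3759e+8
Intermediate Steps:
F(t) = t²
k = 21/2 (k = (-10 - 1*(-52))/4 = (-10 + 52)/4 = (¼)*42 = 21/2 ≈ 10.500)
W(n) = (-2 + n)*(n + 4*n²*(2 + n)²) (W(n) = (n - 2)*(n + ((n + n)*(n + 2))²) = (-2 + n)*(n + ((2*n)*(2 + n))²) = (-2 + n)*(n + (2*n*(2 + n))²) = (-2 + n)*(n + 4*n²*(2 + n)²))
(k + W(-6))² = (21/2 - 6*(-2 - 31*(-6) - 16*(-6)² + 4*(-6)⁴ + 8*(-6)³))² = (21/2 - 6*(-2 + 186 - 16*36 + 4*1296 + 8*(-216)))² = (21/2 - 6*(-2 + 186 - 576 + 5184 - 1728))² = (21/2 - 6*3064)² = (21/2 - 18384)² = (-36747/2)² = 1350342009/4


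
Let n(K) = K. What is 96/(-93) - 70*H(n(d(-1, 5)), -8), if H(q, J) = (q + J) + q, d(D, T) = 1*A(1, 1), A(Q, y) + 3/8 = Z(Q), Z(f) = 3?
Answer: 11871/62 ≈ 191.47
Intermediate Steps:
A(Q, y) = 21/8 (A(Q, y) = -3/8 + 3 = 21/8)
d(D, T) = 21/8 (d(D, T) = 1*(21/8) = 21/8)
H(q, J) = J + 2*q (H(q, J) = (J + q) + q = J + 2*q)
96/(-93) - 70*H(n(d(-1, 5)), -8) = 96/(-93) - 70*(-8 + 2*(21/8)) = 96*(-1/93) - 70*(-8 + 21/4) = -32/31 - 70*(-11/4) = -32/31 + 385/2 = 11871/62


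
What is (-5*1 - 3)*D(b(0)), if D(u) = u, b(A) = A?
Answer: 0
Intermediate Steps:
(-5*1 - 3)*D(b(0)) = (-5*1 - 3)*0 = (-5 - 3)*0 = -8*0 = 0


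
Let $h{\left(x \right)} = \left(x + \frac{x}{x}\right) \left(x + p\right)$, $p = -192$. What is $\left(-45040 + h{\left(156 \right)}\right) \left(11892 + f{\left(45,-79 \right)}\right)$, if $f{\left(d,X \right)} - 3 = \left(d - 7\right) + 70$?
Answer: $-608456076$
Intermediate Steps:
$f{\left(d,X \right)} = 66 + d$ ($f{\left(d,X \right)} = 3 + \left(\left(d - 7\right) + 70\right) = 3 + \left(\left(-7 + d\right) + 70\right) = 3 + \left(63 + d\right) = 66 + d$)
$h{\left(x \right)} = \left(1 + x\right) \left(-192 + x\right)$ ($h{\left(x \right)} = \left(x + \frac{x}{x}\right) \left(x - 192\right) = \left(x + 1\right) \left(-192 + x\right) = \left(1 + x\right) \left(-192 + x\right)$)
$\left(-45040 + h{\left(156 \right)}\right) \left(11892 + f{\left(45,-79 \right)}\right) = \left(-45040 - \left(29988 - 24336\right)\right) \left(11892 + \left(66 + 45\right)\right) = \left(-45040 - 5652\right) \left(11892 + 111\right) = \left(-45040 - 5652\right) 12003 = \left(-50692\right) 12003 = -608456076$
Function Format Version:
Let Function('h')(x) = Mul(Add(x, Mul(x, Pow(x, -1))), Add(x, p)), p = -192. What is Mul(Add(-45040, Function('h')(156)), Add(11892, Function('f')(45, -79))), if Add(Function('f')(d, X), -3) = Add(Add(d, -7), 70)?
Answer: -608456076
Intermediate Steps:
Function('f')(d, X) = Add(66, d) (Function('f')(d, X) = Add(3, Add(Add(d, -7), 70)) = Add(3, Add(Add(-7, d), 70)) = Add(3, Add(63, d)) = Add(66, d))
Function('h')(x) = Mul(Add(1, x), Add(-192, x)) (Function('h')(x) = Mul(Add(x, Mul(x, Pow(x, -1))), Add(x, -192)) = Mul(Add(x, 1), Add(-192, x)) = Mul(Add(1, x), Add(-192, x)))
Mul(Add(-45040, Function('h')(156)), Add(11892, Function('f')(45, -79))) = Mul(Add(-45040, Add(-192, Pow(156, 2), Mul(-191, 156))), Add(11892, Add(66, 45))) = Mul(Add(-45040, Add(-192, 24336, -29796)), Add(11892, 111)) = Mul(Add(-45040, -5652), 12003) = Mul(-50692, 12003) = -608456076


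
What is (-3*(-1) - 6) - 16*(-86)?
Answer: 1373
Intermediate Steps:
(-3*(-1) - 6) - 16*(-86) = (3 - 6) + 1376 = -3 + 1376 = 1373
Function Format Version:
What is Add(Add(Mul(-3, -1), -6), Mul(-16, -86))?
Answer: 1373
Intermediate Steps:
Add(Add(Mul(-3, -1), -6), Mul(-16, -86)) = Add(Add(3, -6), 1376) = Add(-3, 1376) = 1373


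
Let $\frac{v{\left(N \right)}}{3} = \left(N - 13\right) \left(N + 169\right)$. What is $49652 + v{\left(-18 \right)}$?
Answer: $35609$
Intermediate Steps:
$v{\left(N \right)} = 3 \left(-13 + N\right) \left(169 + N\right)$ ($v{\left(N \right)} = 3 \left(N - 13\right) \left(N + 169\right) = 3 \left(-13 + N\right) \left(169 + N\right)$)
$49652 + v{\left(-18 \right)} = 49652 + \left(-6591 + 3 \left(-18\right)^{2} + 468 \left(-18\right)\right) = 49652 - 14043 = 35609$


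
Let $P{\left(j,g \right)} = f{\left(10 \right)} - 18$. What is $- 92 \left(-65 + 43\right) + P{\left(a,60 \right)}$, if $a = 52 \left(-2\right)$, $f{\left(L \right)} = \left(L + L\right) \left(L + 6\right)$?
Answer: $2326$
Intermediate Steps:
$f{\left(L \right)} = 2 L \left(6 + L\right)$
$a = -104$
$P{\left(j,g \right)} = 302$ ($P{\left(j,g \right)} = 2 \cdot 10 \left(6 + 10\right) - 18 = 2 \cdot 10 \cdot 16 - 18 = 320 - 18 = 302$)
$- 92 \left(-65 + 43\right) + P{\left(a,60 \right)} = - 92 \left(-65 + 43\right) + 302 = \left(-92\right) \left(-22\right) + 302 = 2024 + 302 = 2326$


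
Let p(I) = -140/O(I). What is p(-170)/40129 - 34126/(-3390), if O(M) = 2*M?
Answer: 103011248/10232895 ≈ 10.067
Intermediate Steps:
p(I) = -70/I (p(I) = -140*1/(2*I) = -70/I)
p(-170)/40129 - 34126/(-3390) = -70/(-170)/40129 - 34126/(-3390) = -70*(-1/170)*(1/40129) - 34126*(-1/3390) = (7/17)*(1/40129) + 151/15 = 7/682193 + 151/15 = 103011248/10232895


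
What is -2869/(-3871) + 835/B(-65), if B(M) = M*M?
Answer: 3070762/3270995 ≈ 0.93879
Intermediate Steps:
B(M) = M²
-2869/(-3871) + 835/B(-65) = -2869/(-3871) + 835/((-65)²) = -2869*(-1/3871) + 835/4225 = 2869/3871 + 835*(1/4225) = 2869/3871 + 167/845 = 3070762/3270995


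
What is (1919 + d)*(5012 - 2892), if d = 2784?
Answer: 9970360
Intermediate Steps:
(1919 + d)*(5012 - 2892) = (1919 + 2784)*(5012 - 2892) = 4703*2120 = 9970360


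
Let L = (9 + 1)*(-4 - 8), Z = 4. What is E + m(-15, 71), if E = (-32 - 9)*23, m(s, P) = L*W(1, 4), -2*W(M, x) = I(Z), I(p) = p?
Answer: -703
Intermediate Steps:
L = -120 (L = 10*(-12) = -120)
W(M, x) = -2 (W(M, x) = -½*4 = -2)
m(s, P) = 240 (m(s, P) = -120*(-2) = 240)
E = -943 (E = -41*23 = -943)
E + m(-15, 71) = -943 + 240 = -703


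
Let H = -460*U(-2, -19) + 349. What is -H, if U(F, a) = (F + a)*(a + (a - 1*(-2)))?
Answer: 347411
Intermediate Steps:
U(F, a) = (2 + 2*a)*(F + a) (U(F, a) = (F + a)*(a + (a + 2)) = (F + a)*(a + (2 + a)) = (F + a)*(2 + 2*a) = (2 + 2*a)*(F + a))
H = -347411 (H = -460*(2*(-2) + 2*(-19) + 2*(-19)² + 2*(-2)*(-19)) + 349 = -460*(-4 - 38 + 2*361 + 76) + 349 = -460*(-4 - 38 + 722 + 76) + 349 = -460*756 + 349 = -347760 + 349 = -347411)
-H = -1*(-347411) = 347411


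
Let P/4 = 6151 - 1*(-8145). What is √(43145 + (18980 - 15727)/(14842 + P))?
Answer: √223825478346598/72026 ≈ 207.71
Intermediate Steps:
P = 57184 (P = 4*(6151 - 1*(-8145)) = 4*(6151 + 8145) = 4*14296 = 57184)
√(43145 + (18980 - 15727)/(14842 + P)) = √(43145 + (18980 - 15727)/(14842 + 57184)) = √(43145 + 3253/72026) = √(3107565023/72026) = √223825478346598/72026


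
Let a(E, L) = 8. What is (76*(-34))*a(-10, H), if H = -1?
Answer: -20672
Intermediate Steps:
(76*(-34))*a(-10, H) = (76*(-34))*8 = -2584*8 = -20672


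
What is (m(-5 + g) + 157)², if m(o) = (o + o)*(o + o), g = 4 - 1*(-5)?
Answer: 48841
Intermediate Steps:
g = 9 (g = 4 + 5 = 9)
m(o) = 4*o² (m(o) = (2*o)*(2*o) = 4*o²)
(m(-5 + g) + 157)² = (4*(-5 + 9)² + 157)² = (4*4² + 157)² = (4*16 + 157)² = (64 + 157)² = 221² = 48841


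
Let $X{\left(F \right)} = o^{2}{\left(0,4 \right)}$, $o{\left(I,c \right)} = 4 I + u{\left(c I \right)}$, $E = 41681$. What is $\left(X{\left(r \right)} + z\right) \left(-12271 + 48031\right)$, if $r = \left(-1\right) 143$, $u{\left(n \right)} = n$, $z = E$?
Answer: $1490512560$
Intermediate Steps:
$z = 41681$
$r = -143$
$o{\left(I,c \right)} = 4 I + I c$ ($o{\left(I,c \right)} = 4 I + c I = 4 I + I c$)
$X{\left(F \right)} = 0$ ($X{\left(F \right)} = \left(0 \left(4 + 4\right)\right)^{2} = \left(0 \cdot 8\right)^{2} = 0^{2} = 0$)
$\left(X{\left(r \right)} + z\right) \left(-12271 + 48031\right) = \left(0 + 41681\right) \left(-12271 + 48031\right) = 41681 \cdot 35760 = 1490512560$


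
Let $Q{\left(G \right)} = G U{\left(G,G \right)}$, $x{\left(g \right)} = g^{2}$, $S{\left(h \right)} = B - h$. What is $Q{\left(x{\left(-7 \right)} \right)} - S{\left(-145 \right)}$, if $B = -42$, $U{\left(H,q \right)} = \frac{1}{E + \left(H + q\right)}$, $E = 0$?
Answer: $- \frac{205}{2} \approx -102.5$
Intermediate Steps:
$U{\left(H,q \right)} = \frac{1}{H + q}$ ($U{\left(H,q \right)} = \frac{1}{0 + \left(H + q\right)} = \frac{1}{H + q}$)
$S{\left(h \right)} = -42 - h$
$Q{\left(G \right)} = \frac{1}{2}$ ($Q{\left(G \right)} = \frac{G}{G + G} = \frac{G}{2 G} = G \frac{1}{2 G} = \frac{1}{2}$)
$Q{\left(x{\left(-7 \right)} \right)} - S{\left(-145 \right)} = \frac{1}{2} - \left(-42 - -145\right) = \frac{1}{2} - \left(-42 + 145\right) = \frac{1}{2} - 103 = - \frac{205}{2}$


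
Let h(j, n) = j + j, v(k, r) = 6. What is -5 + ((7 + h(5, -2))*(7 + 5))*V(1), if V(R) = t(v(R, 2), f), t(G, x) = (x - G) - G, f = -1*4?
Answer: -3269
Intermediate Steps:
h(j, n) = 2*j
f = -4
t(G, x) = x - 2*G
V(R) = -16 (V(R) = -4 - 2*6 = -4 - 12 = -16)
-5 + ((7 + h(5, -2))*(7 + 5))*V(1) = -5 + ((7 + 2*5)*(7 + 5))*(-16) = -5 + ((7 + 10)*12)*(-16) = -5 + (17*12)*(-16) = -5 + 204*(-16) = -5 - 3264 = -3269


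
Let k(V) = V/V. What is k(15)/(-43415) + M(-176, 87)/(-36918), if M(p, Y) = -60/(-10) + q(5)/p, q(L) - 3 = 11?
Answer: -25867999/141045957360 ≈ -0.00018340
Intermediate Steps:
q(L) = 14 (q(L) = 3 + 11 = 14)
k(V) = 1
M(p, Y) = 6 + 14/p (M(p, Y) = -60/(-10) + 14/p = -60*(-⅒) + 14/p = 6 + 14/p)
k(15)/(-43415) + M(-176, 87)/(-36918) = 1/(-43415) + (6 + 14/(-176))/(-36918) = 1*(-1/43415) + (6 + 14*(-1/176))*(-1/36918) = -1/43415 + (6 - 7/88)*(-1/36918) = -1/43415 + (521/88)*(-1/36918) = -1/43415 - 521/3248784 = -25867999/141045957360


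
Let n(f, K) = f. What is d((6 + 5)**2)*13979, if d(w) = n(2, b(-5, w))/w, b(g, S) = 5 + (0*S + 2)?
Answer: 27958/121 ≈ 231.06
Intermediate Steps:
b(g, S) = 7 (b(g, S) = 5 + (0 + 2) = 5 + 2 = 7)
d(w) = 2/w
d((6 + 5)**2)*13979 = (2/((6 + 5)**2))*13979 = (2/(11**2))*13979 = (2/121)*13979 = 27958/121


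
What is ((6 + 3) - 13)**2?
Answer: 16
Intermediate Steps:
((6 + 3) - 13)**2 = (9 - 13)**2 = (-4)**2 = 16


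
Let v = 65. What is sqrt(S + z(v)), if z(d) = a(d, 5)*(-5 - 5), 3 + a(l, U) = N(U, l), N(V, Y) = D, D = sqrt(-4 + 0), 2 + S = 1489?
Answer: sqrt(1517 - 20*I) ≈ 38.95 - 0.2567*I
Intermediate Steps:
S = 1487 (S = -2 + 1489 = 1487)
D = 2*I (D = sqrt(-4) = 2*I ≈ 2.0*I)
N(V, Y) = 2*I
a(l, U) = -3 + 2*I
z(d) = 30 - 20*I (z(d) = (-3 + 2*I)*(-5 - 5) = (-3 + 2*I)*(-10) = 30 - 20*I)
sqrt(S + z(v)) = sqrt(1487 + (30 - 20*I)) = sqrt(1517 - 20*I)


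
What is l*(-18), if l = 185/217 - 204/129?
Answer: 122418/9331 ≈ 13.119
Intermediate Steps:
l = -6801/9331 (l = 185*(1/217) - 204*1/129 = 185/217 - 68/43 = -6801/9331 ≈ -0.72886)
l*(-18) = -6801/9331*(-18) = 122418/9331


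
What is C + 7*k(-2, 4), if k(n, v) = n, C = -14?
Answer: -28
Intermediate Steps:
C + 7*k(-2, 4) = -14 + 7*(-2) = -14 - 14 = -28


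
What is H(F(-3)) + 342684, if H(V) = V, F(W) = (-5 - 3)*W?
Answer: 342708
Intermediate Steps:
F(W) = -8*W
H(F(-3)) + 342684 = -8*(-3) + 342684 = 24 + 342684 = 342708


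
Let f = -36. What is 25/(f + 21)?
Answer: -5/3 ≈ -1.6667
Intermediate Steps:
25/(f + 21) = 25/(-36 + 21) = 25/(-15) = 25*(-1/15) = -5/3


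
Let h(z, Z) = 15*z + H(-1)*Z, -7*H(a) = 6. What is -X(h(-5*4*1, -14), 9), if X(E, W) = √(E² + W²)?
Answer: -45*√41 ≈ -288.14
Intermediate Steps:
H(a) = -6/7 (H(a) = -⅐*6 = -6/7)
h(z, Z) = 15*z - 6*Z/7
-X(h(-5*4*1, -14), 9) = -√((15*(-5*4*1) - 6/7*(-14))² + 9²) = -√((15*(-20*1) + 12)² + 81) = -√((15*(-20) + 12)² + 81) = -√((-300 + 12)² + 81) = -√((-288)² + 81) = -√(82944 + 81) = -√83025 = -45*√41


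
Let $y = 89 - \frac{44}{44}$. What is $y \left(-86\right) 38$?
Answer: $-287584$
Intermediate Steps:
$y = 88$ ($y = 89 - 1 = 88$)
$y \left(-86\right) 38 = 88 \left(-86\right) 38 = \left(-7568\right) 38 = -287584$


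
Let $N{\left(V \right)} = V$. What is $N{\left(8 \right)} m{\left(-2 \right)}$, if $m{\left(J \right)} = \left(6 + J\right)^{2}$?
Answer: $128$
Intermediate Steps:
$N{\left(8 \right)} m{\left(-2 \right)} = 8 \left(6 - 2\right)^{2} = 8 \cdot 4^{2} = 8 \cdot 16 = 128$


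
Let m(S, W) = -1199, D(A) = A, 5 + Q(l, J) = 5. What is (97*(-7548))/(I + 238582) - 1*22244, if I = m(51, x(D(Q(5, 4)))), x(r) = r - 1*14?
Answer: -5281079608/237383 ≈ -22247.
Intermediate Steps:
Q(l, J) = 0 (Q(l, J) = -5 + 5 = 0)
x(r) = -14 + r (x(r) = r - 14 = -14 + r)
I = -1199
(97*(-7548))/(I + 238582) - 1*22244 = (97*(-7548))/(-1199 + 238582) - 1*22244 = -732156/237383 - 22244 = -5281079608/237383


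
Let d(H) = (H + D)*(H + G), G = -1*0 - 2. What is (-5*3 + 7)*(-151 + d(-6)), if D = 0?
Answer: 824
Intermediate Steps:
G = -2 (G = 0 - 2 = -2)
d(H) = H*(-2 + H) (d(H) = (H + 0)*(H - 2) = H*(-2 + H))
(-5*3 + 7)*(-151 + d(-6)) = (-5*3 + 7)*(-151 - 6*(-2 - 6)) = (-15 + 7)*(-151 - 6*(-8)) = -8*(-151 + 48) = -8*(-103) = 824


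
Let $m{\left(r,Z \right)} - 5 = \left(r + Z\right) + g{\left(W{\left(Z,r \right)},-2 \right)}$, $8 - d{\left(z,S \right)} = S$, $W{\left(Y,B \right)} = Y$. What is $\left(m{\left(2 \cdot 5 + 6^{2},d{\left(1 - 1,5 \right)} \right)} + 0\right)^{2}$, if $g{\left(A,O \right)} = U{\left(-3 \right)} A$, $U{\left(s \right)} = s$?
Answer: $2025$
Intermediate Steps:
$g{\left(A,O \right)} = - 3 A$
$d{\left(z,S \right)} = 8 - S$
$m{\left(r,Z \right)} = 5 + r - 2 Z$ ($m{\left(r,Z \right)} = 5 - \left(- r + 2 Z\right) = 5 + r - 2 Z$)
$\left(m{\left(2 \cdot 5 + 6^{2},d{\left(1 - 1,5 \right)} \right)} + 0\right)^{2} = \left(\left(5 + \left(2 \cdot 5 + 6^{2}\right) - 2 \left(8 - 5\right)\right) + 0\right)^{2} = \left(\left(5 + \left(10 + 36\right) - 2 \left(8 - 5\right)\right) + 0\right)^{2} = \left(\left(5 + 46 - 6\right) + 0\right)^{2} = \left(45 + 0\right)^{2} = 45^{2} = 2025$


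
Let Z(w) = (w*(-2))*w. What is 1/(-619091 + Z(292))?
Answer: -1/789619 ≈ -1.2664e-6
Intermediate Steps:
Z(w) = -2*w**2 (Z(w) = (-2*w)*w = -2*w**2)
1/(-619091 + Z(292)) = 1/(-619091 - 2*292**2) = 1/(-619091 - 2*85264) = 1/(-619091 - 170528) = 1/(-789619) = -1/789619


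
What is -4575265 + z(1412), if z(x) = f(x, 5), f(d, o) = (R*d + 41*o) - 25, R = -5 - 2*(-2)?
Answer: -4576497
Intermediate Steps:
R = -1 (R = -5 + 4 = -1)
f(d, o) = -25 - d + 41*o (f(d, o) = (-d + 41*o) - 25 = -25 - d + 41*o)
z(x) = 180 - x (z(x) = -25 - x + 41*5 = -25 - x + 205 = 180 - x)
-4575265 + z(1412) = -4575265 + (180 - 1*1412) = -4575265 + (180 - 1412) = -4575265 - 1232 = -4576497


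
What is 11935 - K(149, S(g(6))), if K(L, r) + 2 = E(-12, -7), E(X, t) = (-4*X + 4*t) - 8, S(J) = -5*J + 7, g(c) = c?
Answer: 11925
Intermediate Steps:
S(J) = 7 - 5*J
E(X, t) = -8 - 4*X + 4*t
K(L, r) = 10 (K(L, r) = -2 + (-8 - 4*(-12) + 4*(-7)) = -2 + (-8 + 48 - 28) = -2 + 12 = 10)
11935 - K(149, S(g(6))) = 11935 - 1*10 = 11935 - 10 = 11925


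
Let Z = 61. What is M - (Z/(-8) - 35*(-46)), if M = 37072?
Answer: 283757/8 ≈ 35470.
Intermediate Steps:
M - (Z/(-8) - 35*(-46)) = 37072 - (61/(-8) - 35*(-46)) = 37072 - (61*(-⅛) + 1610) = 37072 - (-61/8 + 1610) = 37072 - 1*12819/8 = 37072 - 12819/8 = 283757/8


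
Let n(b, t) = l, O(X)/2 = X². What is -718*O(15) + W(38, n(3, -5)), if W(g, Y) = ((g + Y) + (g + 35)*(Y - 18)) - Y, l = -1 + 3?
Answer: -324230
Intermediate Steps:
O(X) = 2*X²
l = 2
n(b, t) = 2
W(g, Y) = g + (-18 + Y)*(35 + g) (W(g, Y) = ((Y + g) + (35 + g)*(-18 + Y)) - Y = ((Y + g) + (-18 + Y)*(35 + g)) - Y = (Y + g + (-18 + Y)*(35 + g)) - Y = g + (-18 + Y)*(35 + g))
-718*O(15) + W(38, n(3, -5)) = -1436*15² + (-630 - 17*38 + 35*2 + 2*38) = -1436*225 + (-630 - 646 + 70 + 76) = -718*450 - 1130 = -323100 - 1130 = -324230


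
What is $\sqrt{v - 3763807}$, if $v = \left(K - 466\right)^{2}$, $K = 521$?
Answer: $i \sqrt{3760782} \approx 1939.3 i$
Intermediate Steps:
$v = 3025$ ($v = \left(521 - 466\right)^{2} = 55^{2} = 3025$)
$\sqrt{v - 3763807} = \sqrt{3025 - 3763807} = \sqrt{-3760782} = i \sqrt{3760782}$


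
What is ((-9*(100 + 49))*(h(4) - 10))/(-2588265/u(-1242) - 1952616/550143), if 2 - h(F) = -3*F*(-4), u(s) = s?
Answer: 70386028944/1949918687 ≈ 36.097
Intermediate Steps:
h(F) = 2 - 12*F (h(F) = 2 - (-3*F)*(-4) = 2 - 12*F)
((-9*(100 + 49))*(h(4) - 10))/(-2588265/u(-1242) - 1952616/550143) = ((-9*(100 + 49))*((2 - 12*4) - 10))/(-2588265/(-1242) - 1952616/550143) = ((-9*149)*((2 - 48) - 10))/(-2588265*(-1/1242) - 1952616*1/550143) = (-1341*(-46 - 10))/(287585/138 - 650872/183381) = (-1341*(-56))/(5849756061/2811842) = 75096*(2811842/5849756061) = 70386028944/1949918687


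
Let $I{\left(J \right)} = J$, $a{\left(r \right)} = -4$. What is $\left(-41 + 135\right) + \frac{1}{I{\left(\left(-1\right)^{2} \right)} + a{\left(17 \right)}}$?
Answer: $\frac{281}{3} \approx 93.667$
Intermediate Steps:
$\left(-41 + 135\right) + \frac{1}{I{\left(\left(-1\right)^{2} \right)} + a{\left(17 \right)}} = \left(-41 + 135\right) + \frac{1}{\left(-1\right)^{2} - 4} = 94 + \frac{1}{1 - 4} = 94 + \frac{1}{-3} = 94 - \frac{1}{3} = \frac{281}{3}$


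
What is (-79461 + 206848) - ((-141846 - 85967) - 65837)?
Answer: 421037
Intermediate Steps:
(-79461 + 206848) - ((-141846 - 85967) - 65837) = 127387 - (-227813 - 65837) = 127387 - 1*(-293650) = 127387 + 293650 = 421037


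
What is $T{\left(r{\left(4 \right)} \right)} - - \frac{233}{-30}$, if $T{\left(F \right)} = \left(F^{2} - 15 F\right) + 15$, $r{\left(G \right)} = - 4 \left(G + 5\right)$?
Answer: $\frac{55297}{30} \approx 1843.2$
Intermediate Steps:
$r{\left(G \right)} = -20 - 4 G$ ($r{\left(G \right)} = - 4 \left(5 + G\right) = -20 - 4 G$)
$T{\left(F \right)} = 15 + F^{2} - 15 F$
$T{\left(r{\left(4 \right)} \right)} - - \frac{233}{-30} = \left(15 + \left(-20 - 16\right)^{2} - 15 \left(-20 - 16\right)\right) - - \frac{233}{-30} = \left(15 + \left(-20 - 16\right)^{2} - 15 \left(-20 - 16\right)\right) - \left(-233\right) \left(- \frac{1}{30}\right) = \left(15 + \left(-36\right)^{2} - -540\right) - \frac{233}{30} = \left(15 + 1296 + 540\right) - \frac{233}{30} = 1851 - \frac{233}{30} = \frac{55297}{30}$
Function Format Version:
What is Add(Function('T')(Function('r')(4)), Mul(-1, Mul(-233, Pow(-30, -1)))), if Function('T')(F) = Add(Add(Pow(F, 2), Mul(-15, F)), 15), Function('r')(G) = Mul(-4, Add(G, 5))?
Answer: Rational(55297, 30) ≈ 1843.2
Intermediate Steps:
Function('r')(G) = Add(-20, Mul(-4, G)) (Function('r')(G) = Mul(-4, Add(5, G)) = Add(-20, Mul(-4, G)))
Function('T')(F) = Add(15, Pow(F, 2), Mul(-15, F))
Add(Function('T')(Function('r')(4)), Mul(-1, Mul(-233, Pow(-30, -1)))) = Add(Add(15, Pow(Add(-20, Mul(-4, 4)), 2), Mul(-15, Add(-20, Mul(-4, 4)))), Mul(-1, Mul(-233, Pow(-30, -1)))) = Add(Add(15, Pow(Add(-20, -16), 2), Mul(-15, Add(-20, -16))), Mul(-1, Mul(-233, Rational(-1, 30)))) = Add(Add(15, Pow(-36, 2), Mul(-15, -36)), Mul(-1, Rational(233, 30))) = Add(Add(15, 1296, 540), Rational(-233, 30)) = Add(1851, Rational(-233, 30)) = Rational(55297, 30)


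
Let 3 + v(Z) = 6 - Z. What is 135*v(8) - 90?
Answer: -765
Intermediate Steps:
v(Z) = 3 - Z (v(Z) = -3 + (6 - Z) = 3 - Z)
135*v(8) - 90 = 135*(3 - 1*8) - 90 = 135*(3 - 8) - 90 = 135*(-5) - 90 = -675 - 90 = -765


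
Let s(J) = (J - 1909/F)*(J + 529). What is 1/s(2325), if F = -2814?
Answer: 1407/9338942993 ≈ 1.5066e-7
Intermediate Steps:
s(J) = (529 + J)*(1909/2814 + J) (s(J) = (J - 1909/(-2814))*(J + 529) = (J - 1909*(-1/2814))*(529 + J) = (J + 1909/2814)*(529 + J) = (1909/2814 + J)*(529 + J) = (529 + J)*(1909/2814 + J))
1/s(2325) = 1/(1009861/2814 + 2325**2 + (1490515/2814)*2325) = 1/(1009861/2814 + 5405625 + 1155149125/938) = 1/(9338942993/1407) = 1407/9338942993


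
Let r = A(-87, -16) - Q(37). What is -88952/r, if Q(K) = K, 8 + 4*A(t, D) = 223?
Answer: -355808/67 ≈ -5310.6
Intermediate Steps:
A(t, D) = 215/4 (A(t, D) = -2 + (¼)*223 = -2 + 223/4 = 215/4)
r = 67/4 (r = 215/4 - 1*37 = 215/4 - 37 = 67/4 ≈ 16.750)
-88952/r = -88952/67/4 = -88952*4/67 = -355808/67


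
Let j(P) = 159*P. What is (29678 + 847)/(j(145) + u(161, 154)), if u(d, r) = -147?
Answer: 10175/7636 ≈ 1.3325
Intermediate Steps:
(29678 + 847)/(j(145) + u(161, 154)) = (29678 + 847)/(159*145 - 147) = 30525/(23055 - 147) = 30525/22908 = 30525*(1/22908) = 10175/7636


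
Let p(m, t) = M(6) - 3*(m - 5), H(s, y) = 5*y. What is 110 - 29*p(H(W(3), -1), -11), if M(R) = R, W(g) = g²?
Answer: -934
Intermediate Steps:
p(m, t) = 21 - 3*m (p(m, t) = 6 - 3*(m - 5) = 6 - 3*(-5 + m) = 6 - (-15 + 3*m) = 6 + (15 - 3*m) = 21 - 3*m)
110 - 29*p(H(W(3), -1), -11) = 110 - 29*(21 - 15*(-1)) = 110 - 29*(21 - 3*(-5)) = 110 - 29*(21 + 15) = 110 - 29*36 = 110 - 1044 = -934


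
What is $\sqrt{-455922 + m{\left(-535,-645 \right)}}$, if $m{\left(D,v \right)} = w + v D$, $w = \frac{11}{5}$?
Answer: $\frac{4 i \sqrt{173195}}{5} \approx 332.93 i$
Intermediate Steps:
$w = \frac{11}{5}$ ($w = 11 \cdot \frac{1}{5} = \frac{11}{5} \approx 2.2$)
$m{\left(D,v \right)} = \frac{11}{5} + D v$ ($m{\left(D,v \right)} = \frac{11}{5} + v D = \frac{11}{5} + D v$)
$\sqrt{-455922 + m{\left(-535,-645 \right)}} = \sqrt{-455922 + \left(\frac{11}{5} - -345075\right)} = \sqrt{-455922 + \left(\frac{11}{5} + 345075\right)} = \sqrt{-455922 + \frac{1725386}{5}} = \sqrt{- \frac{554224}{5}} = \frac{4 i \sqrt{173195}}{5}$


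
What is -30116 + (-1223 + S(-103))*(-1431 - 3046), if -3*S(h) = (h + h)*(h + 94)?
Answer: 8212041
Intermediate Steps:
S(h) = -2*h*(94 + h)/3 (S(h) = -(h + h)*(h + 94)/3 = -2*h*(94 + h)/3)
-30116 + (-1223 + S(-103))*(-1431 - 3046) = -30116 + (-1223 - ⅔*(-103)*(94 - 103))*(-1431 - 3046) = -30116 + (-1223 - ⅔*(-103)*(-9))*(-4477) = -30116 + (-1223 - 618)*(-4477) = -30116 - 1841*(-4477) = -30116 + 8242157 = 8212041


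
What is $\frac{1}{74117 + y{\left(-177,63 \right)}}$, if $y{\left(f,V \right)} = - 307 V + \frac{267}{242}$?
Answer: $\frac{242}{13256059} \approx 1.8256 \cdot 10^{-5}$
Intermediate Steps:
$y{\left(f,V \right)} = \frac{267}{242} - 307 V$ ($y{\left(f,V \right)} = - 307 V + 267 \cdot \frac{1}{242} = - 307 V + \frac{267}{242} = \frac{267}{242} - 307 V$)
$\frac{1}{74117 + y{\left(-177,63 \right)}} = \frac{1}{74117 + \left(\frac{267}{242} - 19341\right)} = \frac{1}{74117 - \frac{4680255}{242}} = \frac{1}{\frac{13256059}{242}} = \frac{242}{13256059}$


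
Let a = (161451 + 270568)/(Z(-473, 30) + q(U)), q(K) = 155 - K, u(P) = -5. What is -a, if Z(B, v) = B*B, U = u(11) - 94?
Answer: -432019/223983 ≈ -1.9288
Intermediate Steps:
U = -99 (U = -5 - 94 = -99)
Z(B, v) = B²
a = 432019/223983 (a = (161451 + 270568)/((-473)² + (155 - 1*(-99))) = 432019/(223729 + (155 + 99)) = 432019/(223729 + 254) = 432019/223983 ≈ 1.9288)
-a = -1*432019/223983 = -432019/223983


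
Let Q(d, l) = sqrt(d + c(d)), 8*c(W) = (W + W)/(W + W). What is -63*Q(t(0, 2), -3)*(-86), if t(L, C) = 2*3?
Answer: 18963*sqrt(2)/2 ≈ 13409.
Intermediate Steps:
t(L, C) = 6
c(W) = 1/8 (c(W) = ((W + W)/(W + W))/8 = ((2*W)/((2*W)))/8 = ((2*W)*(1/(2*W)))/8 = (1/8)*1 = 1/8)
Q(d, l) = sqrt(1/8 + d) (Q(d, l) = sqrt(d + 1/8) = sqrt(1/8 + d))
-63*Q(t(0, 2), -3)*(-86) = -63*sqrt(2 + 16*6)/4*(-86) = -63*sqrt(2 + 96)/4*(-86) = -63*sqrt(98)/4*(-86) = -63*7*sqrt(2)/4*(-86) = -441*sqrt(2)/4*(-86) = 18963*sqrt(2)/2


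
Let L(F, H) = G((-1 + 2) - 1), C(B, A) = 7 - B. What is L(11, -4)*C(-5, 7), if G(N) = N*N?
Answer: 0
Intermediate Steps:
G(N) = N**2
L(F, H) = 0 (L(F, H) = ((-1 + 2) - 1)**2 = (1 - 1)**2 = 0**2 = 0)
L(11, -4)*C(-5, 7) = 0*(7 - 1*(-5)) = 0*(7 + 5) = 0*12 = 0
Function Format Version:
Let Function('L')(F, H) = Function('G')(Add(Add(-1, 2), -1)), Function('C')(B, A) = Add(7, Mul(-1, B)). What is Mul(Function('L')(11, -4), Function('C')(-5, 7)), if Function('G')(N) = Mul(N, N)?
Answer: 0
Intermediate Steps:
Function('G')(N) = Pow(N, 2)
Function('L')(F, H) = 0 (Function('L')(F, H) = Pow(Add(Add(-1, 2), -1), 2) = Pow(Add(1, -1), 2) = Pow(0, 2) = 0)
Mul(Function('L')(11, -4), Function('C')(-5, 7)) = Mul(0, Add(7, Mul(-1, -5))) = Mul(0, Add(7, 5)) = Mul(0, 12) = 0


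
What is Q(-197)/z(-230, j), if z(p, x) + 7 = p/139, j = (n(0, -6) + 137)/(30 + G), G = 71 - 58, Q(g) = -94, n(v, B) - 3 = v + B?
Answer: 13066/1203 ≈ 10.861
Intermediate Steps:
n(v, B) = 3 + B + v (n(v, B) = 3 + (v + B) = 3 + (B + v) = 3 + B + v)
G = 13
j = 134/43 (j = ((3 - 6 + 0) + 137)/(30 + 13) = (-3 + 137)/43 = 134*(1/43) = 134/43 ≈ 3.1163)
z(p, x) = -7 + p/139
Q(-197)/z(-230, j) = -94/(-7 + (1/139)*(-230)) = -94/(-7 - 230/139) = -94/(-1203/139) = -94*(-139/1203) = 13066/1203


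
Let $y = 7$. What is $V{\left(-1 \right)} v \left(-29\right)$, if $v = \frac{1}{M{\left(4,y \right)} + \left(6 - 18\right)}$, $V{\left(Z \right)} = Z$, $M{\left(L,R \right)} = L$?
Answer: $- \frac{29}{8} \approx -3.625$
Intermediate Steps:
$v = - \frac{1}{8}$ ($v = \frac{1}{4 + \left(6 - 18\right)} = \frac{1}{4 - 12} = \frac{1}{-8} = - \frac{1}{8} \approx -0.125$)
$V{\left(-1 \right)} v \left(-29\right) = \left(-1\right) \left(- \frac{1}{8}\right) \left(-29\right) = \frac{1}{8} \left(-29\right) = - \frac{29}{8}$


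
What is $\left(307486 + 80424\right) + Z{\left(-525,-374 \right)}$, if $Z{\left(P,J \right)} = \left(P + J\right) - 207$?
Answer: $386804$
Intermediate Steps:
$Z{\left(P,J \right)} = -207 + J + P$ ($Z{\left(P,J \right)} = \left(J + P\right) - 207 = -207 + J + P$)
$\left(307486 + 80424\right) + Z{\left(-525,-374 \right)} = \left(307486 + 80424\right) - 1106 = 387910 - 1106 = 386804$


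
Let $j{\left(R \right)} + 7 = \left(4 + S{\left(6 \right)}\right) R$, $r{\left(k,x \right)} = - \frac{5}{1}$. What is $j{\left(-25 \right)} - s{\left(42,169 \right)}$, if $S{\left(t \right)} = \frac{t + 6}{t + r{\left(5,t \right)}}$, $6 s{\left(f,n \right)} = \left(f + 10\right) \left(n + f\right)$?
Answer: $- \frac{6707}{3} \approx -2235.7$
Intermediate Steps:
$r{\left(k,x \right)} = -5$ ($r{\left(k,x \right)} = \left(-5\right) 1 = -5$)
$s{\left(f,n \right)} = \frac{\left(10 + f\right) \left(f + n\right)}{6}$ ($s{\left(f,n \right)} = \frac{\left(f + 10\right) \left(n + f\right)}{6} = \frac{\left(10 + f\right) \left(f + n\right)}{6}$)
$S{\left(t \right)} = \frac{6 + t}{-5 + t}$ ($S{\left(t \right)} = \frac{t + 6}{t - 5} = \frac{6 + t}{-5 + t}$)
$j{\left(R \right)} = -7 + 16 R$ ($j{\left(R \right)} = -7 + \left(4 + \frac{6 + 6}{-5 + 6}\right) R = -7 + \left(4 + 1^{-1} \cdot 12\right) R = -7 + \left(4 + 1 \cdot 12\right) R = -7 + \left(4 + 12\right) R = -7 + 16 R$)
$j{\left(-25 \right)} - s{\left(42,169 \right)} = \left(-7 + 16 \left(-25\right)\right) - \left(\frac{42^{2}}{6} + \frac{5}{3} \cdot 42 + \frac{5}{3} \cdot 169 + \frac{1}{6} \cdot 42 \cdot 169\right) = \left(-7 - 400\right) - \left(\frac{1}{6} \cdot 1764 + 70 + \frac{845}{3} + 1183\right) = -407 - \left(294 + 70 + \frac{845}{3} + 1183\right) = -407 - \frac{5486}{3} = - \frac{6707}{3}$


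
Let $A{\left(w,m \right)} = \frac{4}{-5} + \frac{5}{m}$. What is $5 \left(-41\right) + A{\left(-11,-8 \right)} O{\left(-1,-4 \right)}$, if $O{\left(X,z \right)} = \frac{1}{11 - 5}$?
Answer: $- \frac{16419}{80} \approx -205.24$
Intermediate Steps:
$A{\left(w,m \right)} = - \frac{4}{5} + \frac{5}{m}$ ($A{\left(w,m \right)} = 4 \left(- \frac{1}{5}\right) + \frac{5}{m} = - \frac{4}{5} + \frac{5}{m}$)
$O{\left(X,z \right)} = \frac{1}{6}$
$5 \left(-41\right) + A{\left(-11,-8 \right)} O{\left(-1,-4 \right)} = 5 \left(-41\right) + \left(- \frac{4}{5} + \frac{5}{-8}\right) \frac{1}{6} = -205 + \left(- \frac{4}{5} + 5 \left(- \frac{1}{8}\right)\right) \frac{1}{6} = -205 + \left(- \frac{4}{5} - \frac{5}{8}\right) \frac{1}{6} = -205 - \frac{19}{80} = - \frac{16419}{80}$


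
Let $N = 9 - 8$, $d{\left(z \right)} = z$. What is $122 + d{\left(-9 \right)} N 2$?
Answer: $104$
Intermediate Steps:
$N = 1$ ($N = 9 - 8 = 1$)
$122 + d{\left(-9 \right)} N 2 = 122 - 9 \cdot 1 \cdot 2 = 122 - 18 = 104$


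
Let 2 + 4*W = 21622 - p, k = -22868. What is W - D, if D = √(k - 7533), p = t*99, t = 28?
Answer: 4712 - I*√30401 ≈ 4712.0 - 174.36*I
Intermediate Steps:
p = 2772 (p = 28*99 = 2772)
D = I*√30401 (D = √(-22868 - 7533) = √(-30401) = I*√30401 ≈ 174.36*I)
W = 4712 (W = -½ + (21622 - 1*2772)/4 = -½ + (21622 - 2772)/4 = -½ + (¼)*18850 = -½ + 9425/2 = 4712)
W - D = 4712 - I*√30401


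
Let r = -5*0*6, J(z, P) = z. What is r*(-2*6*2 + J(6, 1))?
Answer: 0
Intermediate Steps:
r = 0 (r = 0*6 = 0)
r*(-2*6*2 + J(6, 1)) = 0*(-2*6*2 + 6) = 0*(-12*2 + 6) = 0*(-24 + 6) = 0*(-18) = 0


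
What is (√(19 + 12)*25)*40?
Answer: 1000*√31 ≈ 5567.8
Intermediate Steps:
(√(19 + 12)*25)*40 = (√31*25)*40 = (25*√31)*40 = 1000*√31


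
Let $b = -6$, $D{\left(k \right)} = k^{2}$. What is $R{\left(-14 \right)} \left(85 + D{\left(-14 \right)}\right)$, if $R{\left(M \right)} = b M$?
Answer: $23604$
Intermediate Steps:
$R{\left(M \right)} = - 6 M$
$R{\left(-14 \right)} \left(85 + D{\left(-14 \right)}\right) = \left(-6\right) \left(-14\right) \left(85 + \left(-14\right)^{2}\right) = 84 \left(85 + 196\right) = 84 \cdot 281 = 23604$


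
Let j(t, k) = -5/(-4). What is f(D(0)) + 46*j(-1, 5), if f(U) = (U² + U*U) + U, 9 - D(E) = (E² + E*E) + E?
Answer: 457/2 ≈ 228.50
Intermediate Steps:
j(t, k) = 5/4 (j(t, k) = -5*(-¼) = 5/4)
D(E) = 9 - E - 2*E² (D(E) = 9 - ((E² + E*E) + E) = 9 - ((E² + E²) + E) = 9 - (2*E² + E) = 9 - (E + 2*E²) = 9 + (-E - 2*E²) = 9 - E - 2*E²)
f(U) = U + 2*U² (f(U) = (U² + U²) + U = 2*U² + U = U + 2*U²)
f(D(0)) + 46*j(-1, 5) = (9 - 1*0 - 2*0²)*(1 + 2*(9 - 1*0 - 2*0²)) + 46*(5/4) = (9 + 0 - 2*0)*(1 + 2*(9 + 0 - 2*0)) + 115/2 = (9 + 0 + 0)*(1 + 2*(9 + 0 + 0)) + 115/2 = 9*(1 + 2*9) + 115/2 = 9*(1 + 18) + 115/2 = 9*19 + 115/2 = 171 + 115/2 = 457/2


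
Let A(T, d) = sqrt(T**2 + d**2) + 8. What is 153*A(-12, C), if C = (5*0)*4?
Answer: 3060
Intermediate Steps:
C = 0 (C = 0*4 = 0)
A(T, d) = 8 + sqrt(T**2 + d**2)
153*A(-12, C) = 153*(8 + sqrt((-12)**2 + 0**2)) = 153*(8 + sqrt(144 + 0)) = 153*(8 + sqrt(144)) = 153*(8 + 12) = 153*20 = 3060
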